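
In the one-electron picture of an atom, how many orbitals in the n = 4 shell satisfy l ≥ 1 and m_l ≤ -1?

With n = 4 the allowed l are 0, 1, …, 3.
Orbitals with l ≥ 1 and m_l ≤ -1, by l: l=1 → 1; l=2 → 2; l=3 → 3.
Total orbitals: 1 + 2 + 3 = 6.

6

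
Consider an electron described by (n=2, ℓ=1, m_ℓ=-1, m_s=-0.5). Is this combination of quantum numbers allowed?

n = 2 is a positive integer. ℓ = 1 satisfies 0 ≤ ℓ ≤ n−1 = 1. m_ℓ = -1 lies in the range −ℓ … +ℓ (here −1 … 1). m_s = -1/2 is one of ±1/2.
All four constraints are satisfied.

Allowed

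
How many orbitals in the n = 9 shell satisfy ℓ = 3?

With n = 9 the allowed ℓ are 0, 1, …, 8.
Contributions: ℓ=3 → 7.
Total orbitals: 7.

7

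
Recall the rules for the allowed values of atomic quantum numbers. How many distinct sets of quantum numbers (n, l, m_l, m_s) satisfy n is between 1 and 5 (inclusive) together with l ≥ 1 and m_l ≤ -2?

20

For each n in the range, tally the orbitals obeying l ≥ 1 and m_l ≤ -2:
n=3 → 1; n=4 → 3; n=5 → 6.
Orbitals: 1 + 3 + 6 = 10. Including both spin states (m_s = ±1/2) gives 2 × 10 = 20 states.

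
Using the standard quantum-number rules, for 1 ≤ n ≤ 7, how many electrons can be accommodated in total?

Total orbitals = 1² + 2² + 3² + 4² + 5² + 6² + 7² = 140. Doubling for spin gives 280 electrons.

280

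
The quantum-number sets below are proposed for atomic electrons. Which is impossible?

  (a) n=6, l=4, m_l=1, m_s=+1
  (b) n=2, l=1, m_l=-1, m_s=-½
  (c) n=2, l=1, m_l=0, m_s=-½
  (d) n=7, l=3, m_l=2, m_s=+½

(a)

(a) has m_s = +1, but an electron's spin must be ±1/2.
The remaining sets (b), (c), (d) satisfy all four rules.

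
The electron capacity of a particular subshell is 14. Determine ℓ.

2(2ℓ+1) = 14 ⇒ 2ℓ+1 = 7 ⇒ ℓ = 3.

ℓ = 3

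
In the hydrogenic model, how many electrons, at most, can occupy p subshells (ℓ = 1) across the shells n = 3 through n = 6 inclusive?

24

A p subshell (ℓ = 1) exists for every n ≥ 2, so shells n = 3, 4, 5, 6 each contribute one — 4 subshells.
Since each p subshell holds 2(2·1+1) = 6 electrons, the total is 4 × 6 = 24.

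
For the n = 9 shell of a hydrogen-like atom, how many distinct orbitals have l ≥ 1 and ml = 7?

Go through l = 0, …, 8 (the values permitted for n = 9).
Orbitals with l ≥ 1 and ml = 7, by l: l=7 → 1; l=8 → 1.
Total orbitals: 1 + 1 = 2.

2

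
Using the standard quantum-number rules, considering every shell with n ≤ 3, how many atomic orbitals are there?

Total orbitals = 1² + 2² + 3² = 14.

14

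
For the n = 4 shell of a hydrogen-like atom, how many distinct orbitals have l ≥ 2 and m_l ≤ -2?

3

The n = 4 shell has l = 0 through 3; check each.
The (l, m_l) pairs meeting l ≥ 2 and m_l ≤ -2 give: l=2 → 1; l=3 → 2.
Total orbitals: 1 + 2 = 3.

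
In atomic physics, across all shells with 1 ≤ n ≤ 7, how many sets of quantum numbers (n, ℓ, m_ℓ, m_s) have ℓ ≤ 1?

50

Per-shell orbital counts meeting the constraint:
n=1 → 1; n=2 → 4; n=3 → 4; n=4 → 4; n=5 → 4; n=6 → 4; n=7 → 4.
Orbitals: 1 + 4 + 4 + 4 + 4 + 4 + 4 = 25. Including both spin states (m_s = ±1/2) gives 2 × 25 = 50 states.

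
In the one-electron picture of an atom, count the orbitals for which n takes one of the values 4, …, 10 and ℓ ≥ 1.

Work shell by shell — for each n, count the (ℓ, m_ℓ) pairs that satisfy ℓ ≥ 1:
n=4 → 15; n=5 → 24; n=6 → 35; n=7 → 48; n=8 → 63; n=9 → 80; n=10 → 99.
Total orbitals: 15 + 24 + 35 + 48 + 63 + 80 + 99 = 364.

364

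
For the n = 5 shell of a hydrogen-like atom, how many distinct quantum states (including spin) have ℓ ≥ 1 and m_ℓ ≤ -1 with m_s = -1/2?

10

The n = 5 shell has ℓ = 0 through 4; check each.
Orbitals with ℓ ≥ 1 and m_ℓ ≤ -1, by ℓ: ℓ=1 → 1; ℓ=2 → 2; ℓ=3 → 3; ℓ=4 → 4.
Orbitals: 1 + 2 + 3 + 4 = 10. With m_s fixed to a single value there is one state per orbital, giving 10 states.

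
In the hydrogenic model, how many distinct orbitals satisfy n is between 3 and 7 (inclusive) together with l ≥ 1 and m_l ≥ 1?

55

Per-shell orbital counts meeting the constraint:
n=3 → 3; n=4 → 6; n=5 → 10; n=6 → 15; n=7 → 21.
Total orbitals: 3 + 6 + 10 + 15 + 21 = 55.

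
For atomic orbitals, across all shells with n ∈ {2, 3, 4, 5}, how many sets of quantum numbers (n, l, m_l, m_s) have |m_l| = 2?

Treat each shell separately and count matching orbitals:
n=3 → 2; n=4 → 4; n=5 → 6.
Orbitals: 2 + 4 + 6 = 12. Including both spin states (m_s = ±1/2) gives 2 × 12 = 24 states.

24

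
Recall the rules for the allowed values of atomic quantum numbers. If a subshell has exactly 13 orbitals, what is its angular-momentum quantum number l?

l = 6 (i)

2l+1 = 13 gives l = 6.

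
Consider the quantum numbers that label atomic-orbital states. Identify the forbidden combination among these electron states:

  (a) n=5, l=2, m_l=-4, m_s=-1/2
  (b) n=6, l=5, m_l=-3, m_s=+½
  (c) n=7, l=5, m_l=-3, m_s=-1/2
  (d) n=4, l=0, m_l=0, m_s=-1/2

(a) has |m_l| = 4 > l = 2, violating −l ≤ m_l ≤ l.
The remaining sets (b), (c), (d) satisfy all four rules.

(a)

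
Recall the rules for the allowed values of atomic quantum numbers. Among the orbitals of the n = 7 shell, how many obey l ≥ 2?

For n = 7, l ranges over 0 … 6.
The (l, ml) pairs meeting l ≥ 2 give: l=2 → 5; l=3 → 7; l=4 → 9; l=5 → 11; l=6 → 13.
Total orbitals: 5 + 7 + 9 + 11 + 13 = 45.

45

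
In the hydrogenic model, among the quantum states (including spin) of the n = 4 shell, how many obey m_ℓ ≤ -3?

Contributions: ℓ=3 → 1.
Orbitals: 1. Each orbital carries two spin states, so 1 × 2 = 2 states.

2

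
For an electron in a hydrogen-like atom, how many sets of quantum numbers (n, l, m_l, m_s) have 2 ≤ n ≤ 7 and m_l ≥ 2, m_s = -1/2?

35

Work shell by shell — for each n, count the (l, m_l) pairs that satisfy m_l ≥ 2:
n=3 → 1; n=4 → 3; n=5 → 6; n=6 → 10; n=7 → 15.
Orbitals: 1 + 3 + 6 + 10 + 15 = 35. With m_s fixed to -1/2 there is one state per orbital, so 35 states.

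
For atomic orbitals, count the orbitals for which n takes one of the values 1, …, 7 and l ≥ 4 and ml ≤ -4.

For each n in the range, tally the orbitals obeying l ≥ 4 and ml ≤ -4:
n=5 → 1; n=6 → 3; n=7 → 6.
Total orbitals: 1 + 3 + 6 = 10.

10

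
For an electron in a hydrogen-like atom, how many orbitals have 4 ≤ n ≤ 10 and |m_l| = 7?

Work shell by shell — for each n, count the (l, m_l) pairs that satisfy |m_l| = 7:
n=8 → 2; n=9 → 4; n=10 → 6.
Total orbitals: 2 + 4 + 6 = 12.

12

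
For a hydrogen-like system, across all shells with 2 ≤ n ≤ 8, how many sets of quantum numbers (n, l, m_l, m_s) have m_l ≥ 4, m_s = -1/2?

Work shell by shell — for each n, count the (l, m_l) pairs that satisfy m_l ≥ 4:
n=5 → 1; n=6 → 3; n=7 → 6; n=8 → 10.
Orbitals: 1 + 3 + 6 + 10 = 20. With m_s fixed to -1/2 there is one state per orbital, so 20 states.

20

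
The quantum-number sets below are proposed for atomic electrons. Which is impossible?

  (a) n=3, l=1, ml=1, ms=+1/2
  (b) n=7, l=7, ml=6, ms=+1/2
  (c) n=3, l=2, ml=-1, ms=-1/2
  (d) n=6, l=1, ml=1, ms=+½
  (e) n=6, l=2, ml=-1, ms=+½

(b) has l = 7 ≥ n = 7, violating 0 ≤ l ≤ n−1.
The remaining sets (a), (c), (d), (e) satisfy all four rules.

(b)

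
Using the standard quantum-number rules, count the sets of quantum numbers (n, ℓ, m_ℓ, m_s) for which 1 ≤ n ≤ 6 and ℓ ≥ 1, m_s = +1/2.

Go shell by shell, enumerating (ℓ, m_ℓ) with ℓ ≥ 1:
n=2 → 3; n=3 → 8; n=4 → 15; n=5 → 24; n=6 → 35.
Orbitals: 3 + 8 + 15 + 24 + 35 = 85. With m_s fixed to +1/2 there is one state per orbital, so 85 states.

85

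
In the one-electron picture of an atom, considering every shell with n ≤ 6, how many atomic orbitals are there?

Total orbitals = 1² + 2² + 3² + 4² + 5² + 6² = 91.

91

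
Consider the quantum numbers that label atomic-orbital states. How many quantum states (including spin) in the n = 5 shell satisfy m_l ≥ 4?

2

For n = 5, l ranges over 0 … 4.
Per l-value: l=4 → 1.
Orbitals: 1. Each orbital carries two spin states, so 1 × 2 = 2 states.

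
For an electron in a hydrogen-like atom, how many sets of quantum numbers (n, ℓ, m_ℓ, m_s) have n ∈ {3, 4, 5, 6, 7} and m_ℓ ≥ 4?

Work shell by shell — for each n, count the (ℓ, m_ℓ) pairs that satisfy m_ℓ ≥ 4:
n=5 → 1; n=6 → 3; n=7 → 6.
Orbitals: 1 + 3 + 6 = 10. Including both spin states (m_s = ±1/2) gives 2 × 10 = 20 states.

20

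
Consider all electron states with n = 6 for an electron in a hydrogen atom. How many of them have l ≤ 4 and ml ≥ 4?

2

With n = 6 the allowed l are 0, 1, …, 5.
Per l-value: l=4 → 1.
Orbitals: 1. Each orbital carries two spin states, so 1 × 2 = 2 states.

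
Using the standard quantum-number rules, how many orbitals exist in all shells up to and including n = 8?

204

Total orbitals = 1² + 2² + 3² + 4² + 5² + 6² + 7² + 8² = 204.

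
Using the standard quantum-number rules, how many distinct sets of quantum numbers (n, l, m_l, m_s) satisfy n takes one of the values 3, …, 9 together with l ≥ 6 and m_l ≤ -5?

32

For each n in the range, tally the orbitals obeying l ≥ 6 and m_l ≤ -5:
n=7 → 2; n=8 → 5; n=9 → 9.
Orbitals: 2 + 5 + 9 = 16. Including both spin states (m_s = ±1/2) gives 2 × 16 = 32 states.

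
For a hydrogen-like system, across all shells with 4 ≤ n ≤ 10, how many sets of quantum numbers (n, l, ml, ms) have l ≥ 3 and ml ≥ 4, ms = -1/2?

Per-shell orbital counts meeting the constraint:
n=5 → 1; n=6 → 3; n=7 → 6; n=8 → 10; n=9 → 15; n=10 → 21.
Orbitals: 1 + 3 + 6 + 10 + 15 + 21 = 56. With ms fixed to -1/2 there is one state per orbital, so 56 states.

56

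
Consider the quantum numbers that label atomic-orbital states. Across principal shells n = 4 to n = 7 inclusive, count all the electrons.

Shell n has n² orbitals: 4²=16 + 5²=25 + 6²=36 + 7²=49 = 126 orbitals.
Two spin states per orbital: 2 × 126 = 252 electrons.

252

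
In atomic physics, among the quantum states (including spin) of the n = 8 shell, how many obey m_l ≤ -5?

12

Go through l = 0, …, 7 (the values permitted for n = 8).
Orbitals with m_l ≤ -5, by l: l=5 → 1; l=6 → 2; l=7 → 3.
Orbitals: 1 + 2 + 3 = 6. Each orbital carries two spin states, so 6 × 2 = 12 states.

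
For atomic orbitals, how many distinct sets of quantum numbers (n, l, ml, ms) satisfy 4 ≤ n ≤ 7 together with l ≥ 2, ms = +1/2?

Per-shell orbital counts meeting the constraint:
n=4 → 12; n=5 → 21; n=6 → 32; n=7 → 45.
Orbitals: 12 + 21 + 32 + 45 = 110. With ms fixed to +1/2 there is one state per orbital, so 110 states.

110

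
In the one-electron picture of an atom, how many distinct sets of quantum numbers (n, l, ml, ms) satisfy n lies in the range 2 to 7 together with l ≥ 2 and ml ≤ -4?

20

Go shell by shell, enumerating (l, ml) with l ≥ 2 and ml ≤ -4:
n=5 → 1; n=6 → 3; n=7 → 6.
Orbitals: 1 + 3 + 6 = 10. Including both spin states (ms = ±1/2) gives 2 × 10 = 20 states.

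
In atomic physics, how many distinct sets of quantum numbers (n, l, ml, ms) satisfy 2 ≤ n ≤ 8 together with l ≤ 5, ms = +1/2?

162

Per-shell orbital counts meeting the constraint:
n=2 → 4; n=3 → 9; n=4 → 16; n=5 → 25; n=6 → 36; n=7 → 36; n=8 → 36.
Orbitals: 4 + 9 + 16 + 25 + 36 + 36 + 36 = 162. With ms fixed to +1/2 there is one state per orbital, so 162 states.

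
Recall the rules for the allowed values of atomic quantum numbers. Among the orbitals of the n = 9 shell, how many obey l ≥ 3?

For n = 9, l ranges over 0 … 8.
Orbitals with l ≥ 3, by l: l=3 → 7; l=4 → 9; l=5 → 11; l=6 → 13; l=7 → 15; l=8 → 17.
Total orbitals: 7 + 9 + 11 + 13 + 15 + 17 = 72.

72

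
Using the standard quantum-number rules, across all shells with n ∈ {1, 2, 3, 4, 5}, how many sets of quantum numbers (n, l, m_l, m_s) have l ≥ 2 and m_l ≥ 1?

32

Per-shell orbital counts meeting the constraint:
n=3 → 2; n=4 → 5; n=5 → 9.
Orbitals: 2 + 5 + 9 = 16. Including both spin states (m_s = ±1/2) gives 2 × 16 = 32 states.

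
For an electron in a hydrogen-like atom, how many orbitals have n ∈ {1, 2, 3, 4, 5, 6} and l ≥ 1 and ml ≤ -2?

For each n in the range, tally the orbitals obeying l ≥ 1 and ml ≤ -2:
n=3 → 1; n=4 → 3; n=5 → 6; n=6 → 10.
Total orbitals: 1 + 3 + 6 + 10 = 20.

20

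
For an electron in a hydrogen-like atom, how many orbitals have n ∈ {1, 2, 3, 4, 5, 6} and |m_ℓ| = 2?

20

Per-shell orbital counts meeting the constraint:
n=3 → 2; n=4 → 4; n=5 → 6; n=6 → 8.
Total orbitals: 2 + 4 + 6 + 8 = 20.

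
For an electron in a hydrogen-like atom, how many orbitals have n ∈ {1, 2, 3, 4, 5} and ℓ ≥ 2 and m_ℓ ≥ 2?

10

For each n in the range, tally the orbitals obeying ℓ ≥ 2 and m_ℓ ≥ 2:
n=3 → 1; n=4 → 3; n=5 → 6.
Total orbitals: 1 + 3 + 6 = 10.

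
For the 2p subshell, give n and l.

n = 2, l = 1

The leading integer gives n = 2; the letter 'p' means l = 1.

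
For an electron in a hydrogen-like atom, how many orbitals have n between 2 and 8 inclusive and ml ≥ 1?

84

Treat each shell separately and count matching orbitals:
n=2 → 1; n=3 → 3; n=4 → 6; n=5 → 10; n=6 → 15; n=7 → 21; n=8 → 28.
Total orbitals: 1 + 3 + 6 + 10 + 15 + 21 + 28 = 84.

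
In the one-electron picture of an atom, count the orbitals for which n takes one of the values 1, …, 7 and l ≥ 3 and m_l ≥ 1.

Treat each shell separately and count matching orbitals:
n=4 → 3; n=5 → 7; n=6 → 12; n=7 → 18.
Total orbitals: 3 + 7 + 12 + 18 = 40.

40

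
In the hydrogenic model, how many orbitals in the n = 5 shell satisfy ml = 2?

Go through l = 0, …, 4 (the values permitted for n = 5).
The (l, ml) pairs meeting ml = 2 give: l=2 → 1; l=3 → 1; l=4 → 1.
Total orbitals: 1 + 1 + 1 = 3.

3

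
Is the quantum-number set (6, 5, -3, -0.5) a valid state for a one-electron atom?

n = 6 is a positive integer. ℓ = 5 satisfies 0 ≤ ℓ ≤ n−1 = 5. m_ℓ = -3 lies in the range −ℓ … +ℓ (here −5 … 5). m_s = -1/2 is one of ±1/2.
All four constraints are satisfied.

Yes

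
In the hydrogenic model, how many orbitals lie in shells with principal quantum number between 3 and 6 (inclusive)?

Shell n has n² orbitals: 3²=9 + 4²=16 + 5²=25 + 6²=36 = 86 orbitals.

86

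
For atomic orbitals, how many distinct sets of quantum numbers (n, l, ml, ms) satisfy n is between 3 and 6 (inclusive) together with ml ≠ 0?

136

Count contributing orbitals for each principal shell:
n=3 → 6; n=4 → 12; n=5 → 20; n=6 → 30.
Orbitals: 6 + 12 + 20 + 30 = 68. Including both spin states (ms = ±1/2) gives 2 × 68 = 136 states.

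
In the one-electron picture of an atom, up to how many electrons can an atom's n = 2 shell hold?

8

A shell holds 2n² electrons: 2 × 2² = 2 × 4 = 8.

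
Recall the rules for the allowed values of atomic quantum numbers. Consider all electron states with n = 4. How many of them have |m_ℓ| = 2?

Contributions: ℓ=2 → 2; ℓ=3 → 2.
Orbitals: 2 + 2 = 4. Each orbital carries two spin states, so 4 × 2 = 8 states.

8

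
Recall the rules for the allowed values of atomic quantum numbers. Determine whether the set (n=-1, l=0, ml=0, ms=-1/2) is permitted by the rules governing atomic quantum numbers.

The principal quantum number must be a positive integer (n ≥ 1), but here n = -1.

Invalid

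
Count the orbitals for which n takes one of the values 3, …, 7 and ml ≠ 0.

Count contributing orbitals for each principal shell:
n=3 → 6; n=4 → 12; n=5 → 20; n=6 → 30; n=7 → 42.
Total orbitals: 6 + 12 + 20 + 30 + 42 = 110.

110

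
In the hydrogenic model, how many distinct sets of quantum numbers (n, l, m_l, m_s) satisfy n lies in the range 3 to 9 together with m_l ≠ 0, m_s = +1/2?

For each n in the range, tally the orbitals obeying m_l ≠ 0:
n=3 → 6; n=4 → 12; n=5 → 20; n=6 → 30; n=7 → 42; n=8 → 56; n=9 → 72.
Orbitals: 6 + 12 + 20 + 30 + 42 + 56 + 72 = 238. With m_s fixed to +1/2 there is one state per orbital, so 238 states.

238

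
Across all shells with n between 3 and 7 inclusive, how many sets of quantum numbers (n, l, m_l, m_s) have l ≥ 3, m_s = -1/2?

90

Per-shell orbital counts meeting the constraint:
n=4 → 7; n=5 → 16; n=6 → 27; n=7 → 40.
Orbitals: 7 + 16 + 27 + 40 = 90. With m_s fixed to -1/2 there is one state per orbital, so 90 states.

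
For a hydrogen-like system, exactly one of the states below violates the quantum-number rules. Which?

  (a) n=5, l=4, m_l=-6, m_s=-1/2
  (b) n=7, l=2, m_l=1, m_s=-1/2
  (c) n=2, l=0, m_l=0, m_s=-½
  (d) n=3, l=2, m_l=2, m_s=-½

(a)

(a) has |m_l| = 6 > l = 4, violating −l ≤ m_l ≤ l.
The remaining sets (b), (c), (d) satisfy all four rules.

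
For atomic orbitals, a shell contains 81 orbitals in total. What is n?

n² = 81 ⇒ n = 9.

n = 9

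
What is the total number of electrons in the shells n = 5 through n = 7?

220

Shell n has n² orbitals: 5²=25 + 6²=36 + 7²=49 = 110 orbitals.
Two spin states per orbital: 2 × 110 = 220 electrons.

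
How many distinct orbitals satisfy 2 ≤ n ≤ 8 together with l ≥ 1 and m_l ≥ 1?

84

Per-shell orbital counts meeting the constraint:
n=2 → 1; n=3 → 3; n=4 → 6; n=5 → 10; n=6 → 15; n=7 → 21; n=8 → 28.
Total orbitals: 1 + 3 + 6 + 10 + 15 + 21 + 28 = 84.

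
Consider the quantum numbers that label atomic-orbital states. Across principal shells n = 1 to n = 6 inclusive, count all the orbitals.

91

Shell n has n² orbitals: 1²=1 + 2²=4 + 3²=9 + 4²=16 + 5²=25 + 6²=36 = 91 orbitals.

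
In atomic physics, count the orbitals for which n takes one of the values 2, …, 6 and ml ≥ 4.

For each n in the range, tally the orbitals obeying ml ≥ 4:
n=5 → 1; n=6 → 3.
Total orbitals: 1 + 3 = 4.

4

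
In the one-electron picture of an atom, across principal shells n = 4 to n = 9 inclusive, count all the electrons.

Shell n has n² orbitals: 4²=16 + 5²=25 + 6²=36 + 7²=49 + 8²=64 + 9²=81 = 271 orbitals.
Two spin states per orbital: 2 × 271 = 542 electrons.

542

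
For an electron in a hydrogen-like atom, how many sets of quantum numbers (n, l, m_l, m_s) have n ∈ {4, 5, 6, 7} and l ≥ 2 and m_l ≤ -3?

40

Count contributing orbitals for each principal shell:
n=4 → 1; n=5 → 3; n=6 → 6; n=7 → 10.
Orbitals: 1 + 3 + 6 + 10 = 20. Including both spin states (m_s = ±1/2) gives 2 × 20 = 40 states.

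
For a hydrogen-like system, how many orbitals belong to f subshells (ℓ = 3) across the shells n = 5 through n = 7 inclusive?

An f subshell (ℓ = 3) exists for every n ≥ 4, so shells n = 5, 6, 7 each contribute one — 3 subshells.
Since each f subshell has 2·3+1 = 7 orbitals, the total is 3 × 7 = 21.

21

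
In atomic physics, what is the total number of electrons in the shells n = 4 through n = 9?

Shell n has n² orbitals: 4²=16 + 5²=25 + 6²=36 + 7²=49 + 8²=64 + 9²=81 = 271 orbitals.
Two spin states per orbital: 2 × 271 = 542 electrons.

542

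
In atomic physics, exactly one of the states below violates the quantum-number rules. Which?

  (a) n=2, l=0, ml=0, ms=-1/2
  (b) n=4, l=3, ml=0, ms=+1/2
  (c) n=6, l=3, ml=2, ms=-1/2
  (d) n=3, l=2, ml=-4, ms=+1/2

(d) has |ml| = 4 > l = 2, violating −l ≤ ml ≤ l.
The remaining sets (a), (b), (c) satisfy all four rules.

(d)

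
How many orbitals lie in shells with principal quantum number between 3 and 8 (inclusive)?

Shell n has n² orbitals: 3²=9 + 4²=16 + 5²=25 + 6²=36 + 7²=49 + 8²=64 = 199 orbitals.

199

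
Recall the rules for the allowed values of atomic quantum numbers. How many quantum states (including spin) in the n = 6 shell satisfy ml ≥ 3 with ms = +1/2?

Orbitals with ml ≥ 3, by l: l=3 → 1; l=4 → 2; l=5 → 3.
Orbitals: 1 + 2 + 3 = 6. With ms fixed to a single value there is one state per orbital, giving 6 states.

6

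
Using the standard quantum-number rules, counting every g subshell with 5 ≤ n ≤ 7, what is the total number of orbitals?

27

A g subshell (l = 4) exists for every n ≥ 5, so shells n = 5, 6, 7 each contribute one — 3 subshells.
Since each g subshell has 2·4+1 = 9 orbitals, the total is 3 × 9 = 27.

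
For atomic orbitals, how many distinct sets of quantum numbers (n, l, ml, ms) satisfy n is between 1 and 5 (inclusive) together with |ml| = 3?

Count contributing orbitals for each principal shell:
n=4 → 2; n=5 → 4.
Orbitals: 2 + 4 = 6. Including both spin states (ms = ±1/2) gives 2 × 6 = 12 states.

12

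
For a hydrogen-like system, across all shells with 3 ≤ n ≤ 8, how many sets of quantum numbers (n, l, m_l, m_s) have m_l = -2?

For each n in the range, tally the orbitals obeying m_l = -2:
n=3 → 1; n=4 → 2; n=5 → 3; n=6 → 4; n=7 → 5; n=8 → 6.
Orbitals: 1 + 2 + 3 + 4 + 5 + 6 = 21. Including both spin states (m_s = ±1/2) gives 2 × 21 = 42 states.

42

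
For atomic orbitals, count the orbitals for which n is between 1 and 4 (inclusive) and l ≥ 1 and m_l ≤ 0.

Per-shell orbital counts meeting the constraint:
n=2 → 2; n=3 → 5; n=4 → 9.
Total orbitals: 2 + 5 + 9 = 16.

16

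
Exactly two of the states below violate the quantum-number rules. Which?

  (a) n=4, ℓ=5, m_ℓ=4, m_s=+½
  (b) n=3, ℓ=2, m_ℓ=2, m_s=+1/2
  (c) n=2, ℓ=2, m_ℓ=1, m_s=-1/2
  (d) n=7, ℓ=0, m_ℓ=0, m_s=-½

(a) and (c)

(a) has ℓ = 5 ≥ n = 4, violating 0 ≤ ℓ ≤ n−1.
(c) has ℓ = 2 ≥ n = 2, violating 0 ≤ ℓ ≤ n−1.
The remaining sets (b), (d) satisfy all four rules.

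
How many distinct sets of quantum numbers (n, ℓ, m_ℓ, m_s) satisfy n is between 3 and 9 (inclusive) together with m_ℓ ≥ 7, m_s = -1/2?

For each n in the range, tally the orbitals obeying m_ℓ ≥ 7:
n=8 → 1; n=9 → 3.
Orbitals: 1 + 3 = 4. With m_s fixed to -1/2 there is one state per orbital, so 4 states.

4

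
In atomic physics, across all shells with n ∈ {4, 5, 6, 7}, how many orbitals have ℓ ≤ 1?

Go shell by shell, enumerating (ℓ, m_ℓ) with ℓ ≤ 1:
n=4 → 4; n=5 → 4; n=6 → 4; n=7 → 4.
Total orbitals: 4 + 4 + 4 + 4 = 16.

16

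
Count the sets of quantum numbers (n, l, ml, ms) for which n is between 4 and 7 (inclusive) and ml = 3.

Count contributing orbitals for each principal shell:
n=4 → 1; n=5 → 2; n=6 → 3; n=7 → 4.
Orbitals: 1 + 2 + 3 + 4 = 10. Including both spin states (ms = ±1/2) gives 2 × 10 = 20 states.

20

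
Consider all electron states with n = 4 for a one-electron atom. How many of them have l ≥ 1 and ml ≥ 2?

Per l-value: l=2 → 1; l=3 → 2.
Orbitals: 1 + 2 = 3. Each orbital carries two spin states, so 3 × 2 = 6 states.

6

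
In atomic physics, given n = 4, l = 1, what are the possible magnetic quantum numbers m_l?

-1, 0, 1

m_l takes every integer from −l to +l. With l = 1 that gives the 3 values -1, 0, 1.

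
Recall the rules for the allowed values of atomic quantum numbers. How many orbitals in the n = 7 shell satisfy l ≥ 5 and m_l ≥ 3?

With n = 7 the allowed l are 0, 1, …, 6.
Orbitals with l ≥ 5 and m_l ≥ 3, by l: l=5 → 3; l=6 → 4.
Total orbitals: 3 + 4 = 7.

7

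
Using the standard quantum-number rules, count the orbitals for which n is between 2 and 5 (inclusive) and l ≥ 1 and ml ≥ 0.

30

Per-shell orbital counts meeting the constraint:
n=2 → 2; n=3 → 5; n=4 → 9; n=5 → 14.
Total orbitals: 2 + 5 + 9 + 14 = 30.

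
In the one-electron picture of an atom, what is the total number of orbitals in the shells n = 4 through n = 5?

41

Shell n has n² orbitals: 4²=16 + 5²=25 = 41 orbitals.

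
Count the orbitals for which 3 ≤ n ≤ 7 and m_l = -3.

Work shell by shell — for each n, count the (l, m_l) pairs that satisfy m_l = -3:
n=4 → 1; n=5 → 2; n=6 → 3; n=7 → 4.
Total orbitals: 1 + 2 + 3 + 4 = 10.

10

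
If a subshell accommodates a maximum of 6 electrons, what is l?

l = 1

2(2l+1) = 6 ⇒ 2l+1 = 3 ⇒ l = 1.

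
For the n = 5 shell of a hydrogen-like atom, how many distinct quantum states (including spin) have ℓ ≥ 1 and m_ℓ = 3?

4

Go through ℓ = 0, …, 4 (the values permitted for n = 5).
Orbitals with ℓ ≥ 1 and m_ℓ = 3, by ℓ: ℓ=3 → 1; ℓ=4 → 1.
Orbitals: 1 + 1 = 2. Each orbital carries two spin states, so 2 × 2 = 4 states.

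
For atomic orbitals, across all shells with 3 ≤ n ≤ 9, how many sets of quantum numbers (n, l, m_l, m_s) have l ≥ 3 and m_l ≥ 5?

40

Per-shell orbital counts meeting the constraint:
n=6 → 1; n=7 → 3; n=8 → 6; n=9 → 10.
Orbitals: 1 + 3 + 6 + 10 = 20. Including both spin states (m_s = ±1/2) gives 2 × 20 = 40 states.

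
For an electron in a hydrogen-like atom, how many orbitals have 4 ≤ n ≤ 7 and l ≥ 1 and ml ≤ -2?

34

Per-shell orbital counts meeting the constraint:
n=4 → 3; n=5 → 6; n=6 → 10; n=7 → 15.
Total orbitals: 3 + 6 + 10 + 15 = 34.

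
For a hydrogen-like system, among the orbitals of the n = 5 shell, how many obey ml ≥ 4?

The (l, ml) pairs meeting ml ≥ 4 give: l=4 → 1.
Total orbitals: 1.

1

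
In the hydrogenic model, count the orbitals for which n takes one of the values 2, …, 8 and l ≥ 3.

145

Work shell by shell — for each n, count the (l, ml) pairs that satisfy l ≥ 3:
n=4 → 7; n=5 → 16; n=6 → 27; n=7 → 40; n=8 → 55.
Total orbitals: 7 + 16 + 27 + 40 + 55 = 145.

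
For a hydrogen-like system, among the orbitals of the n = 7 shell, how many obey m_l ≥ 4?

6

Go through l = 0, …, 6 (the values permitted for n = 7).
The (l, m_l) pairs meeting m_l ≥ 4 give: l=4 → 1; l=5 → 2; l=6 → 3.
Total orbitals: 1 + 2 + 3 = 6.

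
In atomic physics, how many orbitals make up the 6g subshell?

A subshell has 2ℓ+1 orbitals; with ℓ = 4, that's 9.

9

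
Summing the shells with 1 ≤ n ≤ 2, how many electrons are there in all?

Shell n has n² orbitals: 1²=1 + 2²=4 = 5 orbitals.
Two spin states per orbital: 2 × 5 = 10 electrons.

10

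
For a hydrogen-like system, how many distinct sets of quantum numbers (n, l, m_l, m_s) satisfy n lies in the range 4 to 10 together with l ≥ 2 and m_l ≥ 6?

For each n in the range, tally the orbitals obeying l ≥ 2 and m_l ≥ 6:
n=7 → 1; n=8 → 3; n=9 → 6; n=10 → 10.
Orbitals: 1 + 3 + 6 + 10 = 20. Including both spin states (m_s = ±1/2) gives 2 × 20 = 40 states.

40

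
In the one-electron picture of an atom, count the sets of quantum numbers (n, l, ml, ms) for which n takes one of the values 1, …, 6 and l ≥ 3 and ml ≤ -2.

Treat each shell separately and count matching orbitals:
n=4 → 2; n=5 → 5; n=6 → 9.
Orbitals: 2 + 5 + 9 = 16. Including both spin states (ms = ±1/2) gives 2 × 16 = 32 states.

32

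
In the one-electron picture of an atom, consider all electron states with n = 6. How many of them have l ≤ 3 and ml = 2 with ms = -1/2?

2

Orbitals with l ≤ 3 and ml = 2, by l: l=2 → 1; l=3 → 1.
Orbitals: 1 + 1 = 2. With ms fixed to a single value there is one state per orbital, giving 2 states.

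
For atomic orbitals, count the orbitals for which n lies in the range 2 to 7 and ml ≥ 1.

Per-shell orbital counts meeting the constraint:
n=2 → 1; n=3 → 3; n=4 → 6; n=5 → 10; n=6 → 15; n=7 → 21.
Total orbitals: 1 + 3 + 6 + 10 + 15 + 21 = 56.

56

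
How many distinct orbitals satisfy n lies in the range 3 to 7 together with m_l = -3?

10

Per-shell orbital counts meeting the constraint:
n=4 → 1; n=5 → 2; n=6 → 3; n=7 → 4.
Total orbitals: 1 + 2 + 3 + 4 = 10.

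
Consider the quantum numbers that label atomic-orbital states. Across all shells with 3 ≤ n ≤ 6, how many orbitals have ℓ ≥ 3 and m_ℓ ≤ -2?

16

For each n in the range, tally the orbitals obeying ℓ ≥ 3 and m_ℓ ≤ -2:
n=4 → 2; n=5 → 5; n=6 → 9.
Total orbitals: 2 + 5 + 9 = 16.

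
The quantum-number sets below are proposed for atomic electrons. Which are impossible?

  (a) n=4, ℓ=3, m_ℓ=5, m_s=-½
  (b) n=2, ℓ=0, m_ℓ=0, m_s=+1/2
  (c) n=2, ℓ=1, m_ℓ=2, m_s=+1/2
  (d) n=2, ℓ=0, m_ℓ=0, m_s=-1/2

(a) has |m_ℓ| = 5 > ℓ = 3, violating −ℓ ≤ m_ℓ ≤ ℓ.
(c) has |m_ℓ| = 2 > ℓ = 1, violating −ℓ ≤ m_ℓ ≤ ℓ.
The remaining sets (b), (d) satisfy all four rules.

(a) and (c)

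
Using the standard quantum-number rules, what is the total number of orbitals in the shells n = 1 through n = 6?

91

Shell n has n² orbitals: 1²=1 + 2²=4 + 3²=9 + 4²=16 + 5²=25 + 6²=36 = 91 orbitals.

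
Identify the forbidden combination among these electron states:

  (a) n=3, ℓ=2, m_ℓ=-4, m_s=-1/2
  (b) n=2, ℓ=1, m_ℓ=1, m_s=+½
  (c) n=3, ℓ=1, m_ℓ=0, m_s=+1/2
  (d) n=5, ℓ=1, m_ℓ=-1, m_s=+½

(a)

(a) has |m_ℓ| = 4 > ℓ = 2, violating −ℓ ≤ m_ℓ ≤ ℓ.
The remaining sets (b), (c), (d) satisfy all four rules.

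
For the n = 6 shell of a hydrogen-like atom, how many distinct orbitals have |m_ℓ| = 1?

The n = 6 shell has ℓ = 0 through 5; check each.
The (ℓ, m_ℓ) pairs meeting |m_ℓ| = 1 give: ℓ=1 → 2; ℓ=2 → 2; ℓ=3 → 2; ℓ=4 → 2; ℓ=5 → 2.
Total orbitals: 2 + 2 + 2 + 2 + 2 = 10.

10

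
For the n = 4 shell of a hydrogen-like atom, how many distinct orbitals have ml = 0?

Contributions: l=0 → 1; l=1 → 1; l=2 → 1; l=3 → 1.
Total orbitals: 1 + 1 + 1 + 1 = 4.

4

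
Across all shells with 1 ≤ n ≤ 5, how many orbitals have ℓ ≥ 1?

50

Per-shell orbital counts meeting the constraint:
n=2 → 3; n=3 → 8; n=4 → 15; n=5 → 24.
Total orbitals: 3 + 8 + 15 + 24 = 50.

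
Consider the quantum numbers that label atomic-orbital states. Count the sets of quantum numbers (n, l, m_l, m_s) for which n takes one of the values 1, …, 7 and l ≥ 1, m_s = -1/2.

Count contributing orbitals for each principal shell:
n=2 → 3; n=3 → 8; n=4 → 15; n=5 → 24; n=6 → 35; n=7 → 48.
Orbitals: 3 + 8 + 15 + 24 + 35 + 48 = 133. With m_s fixed to -1/2 there is one state per orbital, so 133 states.

133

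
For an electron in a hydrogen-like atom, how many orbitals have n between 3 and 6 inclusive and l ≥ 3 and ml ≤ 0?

For each n in the range, tally the orbitals obeying l ≥ 3 and ml ≤ 0:
n=4 → 4; n=5 → 9; n=6 → 15.
Total orbitals: 4 + 9 + 15 = 28.

28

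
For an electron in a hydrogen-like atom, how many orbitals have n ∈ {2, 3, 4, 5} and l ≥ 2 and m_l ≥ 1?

For each n in the range, tally the orbitals obeying l ≥ 2 and m_l ≥ 1:
n=3 → 2; n=4 → 5; n=5 → 9.
Total orbitals: 2 + 5 + 9 = 16.

16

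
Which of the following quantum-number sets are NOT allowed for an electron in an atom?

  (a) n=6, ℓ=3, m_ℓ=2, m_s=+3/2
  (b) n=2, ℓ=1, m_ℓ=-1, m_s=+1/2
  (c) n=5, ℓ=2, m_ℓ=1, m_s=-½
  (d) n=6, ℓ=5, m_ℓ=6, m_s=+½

(a) has m_s = +3/2, but an electron's spin must be ±1/2.
(d) has |m_ℓ| = 6 > ℓ = 5, violating −ℓ ≤ m_ℓ ≤ ℓ.
The remaining sets (b), (c) satisfy all four rules.

(a) and (d)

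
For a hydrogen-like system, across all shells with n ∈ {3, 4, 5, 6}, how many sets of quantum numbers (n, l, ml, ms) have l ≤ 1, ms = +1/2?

Per-shell orbital counts meeting the constraint:
n=3 → 4; n=4 → 4; n=5 → 4; n=6 → 4.
Orbitals: 4 + 4 + 4 + 4 = 16. With ms fixed to +1/2 there is one state per orbital, so 16 states.

16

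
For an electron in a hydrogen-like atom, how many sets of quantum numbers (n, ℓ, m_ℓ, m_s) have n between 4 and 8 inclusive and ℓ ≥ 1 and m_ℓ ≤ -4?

Count contributing orbitals for each principal shell:
n=5 → 1; n=6 → 3; n=7 → 6; n=8 → 10.
Orbitals: 1 + 3 + 6 + 10 = 20. Including both spin states (m_s = ±1/2) gives 2 × 20 = 40 states.

40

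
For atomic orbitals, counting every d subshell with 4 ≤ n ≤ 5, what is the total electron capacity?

A d subshell (ℓ = 2) exists for every n ≥ 3, so shells n = 4, 5 each contribute one — 2 subshells.
Since each d subshell holds 2(2·2+1) = 10 electrons, the total is 2 × 10 = 20.

20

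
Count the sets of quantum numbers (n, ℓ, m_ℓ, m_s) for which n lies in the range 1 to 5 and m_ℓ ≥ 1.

Work shell by shell — for each n, count the (ℓ, m_ℓ) pairs that satisfy m_ℓ ≥ 1:
n=2 → 1; n=3 → 3; n=4 → 6; n=5 → 10.
Orbitals: 1 + 3 + 6 + 10 = 20. Including both spin states (m_s = ±1/2) gives 2 × 20 = 40 states.

40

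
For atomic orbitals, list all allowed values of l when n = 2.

l is an integer with 0 ≤ l ≤ n−1, so for n = 2: l = 0, 1.

0, 1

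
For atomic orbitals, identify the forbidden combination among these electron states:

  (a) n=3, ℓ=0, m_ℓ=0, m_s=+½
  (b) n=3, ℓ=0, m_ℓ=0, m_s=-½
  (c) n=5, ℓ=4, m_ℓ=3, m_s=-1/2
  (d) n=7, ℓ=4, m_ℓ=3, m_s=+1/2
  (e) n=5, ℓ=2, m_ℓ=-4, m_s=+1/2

(e) has |m_ℓ| = 4 > ℓ = 2, violating −ℓ ≤ m_ℓ ≤ ℓ.
The remaining sets (a), (b), (c), (d) satisfy all four rules.

(e)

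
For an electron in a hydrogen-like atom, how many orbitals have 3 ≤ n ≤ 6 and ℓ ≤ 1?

Go shell by shell, enumerating (ℓ, m_ℓ) with ℓ ≤ 1:
n=3 → 4; n=4 → 4; n=5 → 4; n=6 → 4.
Total orbitals: 4 + 4 + 4 + 4 = 16.

16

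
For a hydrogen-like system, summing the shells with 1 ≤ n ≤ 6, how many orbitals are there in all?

91

Shell n has n² orbitals: 1²=1 + 2²=4 + 3²=9 + 4²=16 + 5²=25 + 6²=36 = 91 orbitals.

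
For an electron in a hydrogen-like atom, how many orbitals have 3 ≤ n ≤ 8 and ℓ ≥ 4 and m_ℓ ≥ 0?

Treat each shell separately and count matching orbitals:
n=5 → 5; n=6 → 11; n=7 → 18; n=8 → 26.
Total orbitals: 5 + 11 + 18 + 26 = 60.

60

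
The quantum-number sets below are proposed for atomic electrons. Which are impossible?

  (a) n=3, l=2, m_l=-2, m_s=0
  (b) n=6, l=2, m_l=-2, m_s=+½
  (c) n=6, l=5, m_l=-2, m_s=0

(a) has m_s = 0, but an electron's spin must be ±1/2.
(c) has m_s = 0, but an electron's spin must be ±1/2.
The remaining set (b) satisfies all four rules.

(a) and (c)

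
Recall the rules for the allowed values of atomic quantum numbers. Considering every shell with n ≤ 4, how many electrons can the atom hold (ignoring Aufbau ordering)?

Total orbitals = 1² + 2² + 3² + 4² = 30. Doubling for spin gives 60 electrons.

60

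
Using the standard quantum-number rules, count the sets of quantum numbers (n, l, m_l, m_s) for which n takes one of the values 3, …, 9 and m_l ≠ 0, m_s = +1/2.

238

Count contributing orbitals for each principal shell:
n=3 → 6; n=4 → 12; n=5 → 20; n=6 → 30; n=7 → 42; n=8 → 56; n=9 → 72.
Orbitals: 6 + 12 + 20 + 30 + 42 + 56 + 72 = 238. With m_s fixed to +1/2 there is one state per orbital, so 238 states.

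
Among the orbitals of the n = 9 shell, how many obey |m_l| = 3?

The (l, m_l) pairs meeting |m_l| = 3 give: l=3 → 2; l=4 → 2; l=5 → 2; l=6 → 2; l=7 → 2; l=8 → 2.
Total orbitals: 2 + 2 + 2 + 2 + 2 + 2 = 12.

12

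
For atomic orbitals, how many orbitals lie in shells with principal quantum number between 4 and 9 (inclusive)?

Shell n has n² orbitals: 4²=16 + 5²=25 + 6²=36 + 7²=49 + 8²=64 + 9²=81 = 271 orbitals.

271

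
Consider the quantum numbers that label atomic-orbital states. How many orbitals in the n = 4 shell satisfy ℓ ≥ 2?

12

With n = 4 the allowed ℓ are 0, 1, …, 3.
Per ℓ-value: ℓ=2 → 5; ℓ=3 → 7.
Total orbitals: 5 + 7 = 12.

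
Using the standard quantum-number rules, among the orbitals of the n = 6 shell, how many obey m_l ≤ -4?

3

Go through l = 0, …, 5 (the values permitted for n = 6).
Contributions: l=4 → 1; l=5 → 2.
Total orbitals: 1 + 2 = 3.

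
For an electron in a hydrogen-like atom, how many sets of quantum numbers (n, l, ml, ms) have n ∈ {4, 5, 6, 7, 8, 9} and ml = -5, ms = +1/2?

Count contributing orbitals for each principal shell:
n=6 → 1; n=7 → 2; n=8 → 3; n=9 → 4.
Orbitals: 1 + 2 + 3 + 4 = 10. With ms fixed to +1/2 there is one state per orbital, so 10 states.

10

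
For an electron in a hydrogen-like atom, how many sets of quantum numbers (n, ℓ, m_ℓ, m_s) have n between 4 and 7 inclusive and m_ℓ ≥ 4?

Per-shell orbital counts meeting the constraint:
n=5 → 1; n=6 → 3; n=7 → 6.
Orbitals: 1 + 3 + 6 = 10. Including both spin states (m_s = ±1/2) gives 2 × 10 = 20 states.

20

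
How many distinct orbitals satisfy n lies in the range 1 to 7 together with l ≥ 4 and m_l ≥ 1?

28

Work shell by shell — for each n, count the (l, m_l) pairs that satisfy l ≥ 4 and m_l ≥ 1:
n=5 → 4; n=6 → 9; n=7 → 15.
Total orbitals: 4 + 9 + 15 = 28.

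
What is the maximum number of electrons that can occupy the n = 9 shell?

162

A shell holds 2n² electrons: 2 × 9² = 2 × 81 = 162.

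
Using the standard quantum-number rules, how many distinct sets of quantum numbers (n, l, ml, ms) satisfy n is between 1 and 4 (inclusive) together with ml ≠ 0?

Go shell by shell, enumerating (l, ml) with ml ≠ 0:
n=2 → 2; n=3 → 6; n=4 → 12.
Orbitals: 2 + 6 + 12 = 20. Including both spin states (ms = ±1/2) gives 2 × 20 = 40 states.

40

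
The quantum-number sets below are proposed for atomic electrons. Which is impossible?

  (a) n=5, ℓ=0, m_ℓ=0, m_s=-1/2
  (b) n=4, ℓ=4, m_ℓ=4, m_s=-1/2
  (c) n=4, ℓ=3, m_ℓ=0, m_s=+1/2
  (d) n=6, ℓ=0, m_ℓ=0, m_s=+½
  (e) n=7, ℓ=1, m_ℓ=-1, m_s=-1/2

(b) has ℓ = 4 ≥ n = 4, violating 0 ≤ ℓ ≤ n−1.
The remaining sets (a), (c), (d), (e) satisfy all four rules.

(b)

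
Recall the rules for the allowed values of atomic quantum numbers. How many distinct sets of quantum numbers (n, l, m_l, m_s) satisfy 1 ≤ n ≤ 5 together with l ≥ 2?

Treat each shell separately and count matching orbitals:
n=3 → 5; n=4 → 12; n=5 → 21.
Orbitals: 5 + 12 + 21 = 38. Including both spin states (m_s = ±1/2) gives 2 × 38 = 76 states.

76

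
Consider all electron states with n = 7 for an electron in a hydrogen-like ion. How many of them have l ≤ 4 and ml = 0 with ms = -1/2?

Go through l = 0, …, 6 (the values permitted for n = 7).
The (l, ml) pairs meeting l ≤ 4 and ml = 0 give: l=0 → 1; l=1 → 1; l=2 → 1; l=3 → 1; l=4 → 1.
Orbitals: 1 + 1 + 1 + 1 + 1 = 5. With ms fixed to a single value there is one state per orbital, giving 5 states.

5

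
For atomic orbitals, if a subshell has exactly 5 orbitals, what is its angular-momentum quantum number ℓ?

2ℓ+1 = 5 gives ℓ = 2.

ℓ = 2 (d)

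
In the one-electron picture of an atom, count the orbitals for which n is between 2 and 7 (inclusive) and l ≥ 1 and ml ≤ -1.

For each n in the range, tally the orbitals obeying l ≥ 1 and ml ≤ -1:
n=2 → 1; n=3 → 3; n=4 → 6; n=5 → 10; n=6 → 15; n=7 → 21.
Total orbitals: 1 + 3 + 6 + 10 + 15 + 21 = 56.

56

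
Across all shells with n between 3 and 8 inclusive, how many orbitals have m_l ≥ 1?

Per-shell orbital counts meeting the constraint:
n=3 → 3; n=4 → 6; n=5 → 10; n=6 → 15; n=7 → 21; n=8 → 28.
Total orbitals: 3 + 6 + 10 + 15 + 21 + 28 = 83.

83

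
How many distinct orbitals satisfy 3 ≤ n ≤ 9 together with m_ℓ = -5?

10

Treat each shell separately and count matching orbitals:
n=6 → 1; n=7 → 2; n=8 → 3; n=9 → 4.
Total orbitals: 1 + 2 + 3 + 4 = 10.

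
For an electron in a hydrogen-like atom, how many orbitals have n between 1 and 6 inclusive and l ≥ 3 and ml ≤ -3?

10

Work shell by shell — for each n, count the (l, ml) pairs that satisfy l ≥ 3 and ml ≤ -3:
n=4 → 1; n=5 → 3; n=6 → 6.
Total orbitals: 1 + 3 + 6 = 10.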